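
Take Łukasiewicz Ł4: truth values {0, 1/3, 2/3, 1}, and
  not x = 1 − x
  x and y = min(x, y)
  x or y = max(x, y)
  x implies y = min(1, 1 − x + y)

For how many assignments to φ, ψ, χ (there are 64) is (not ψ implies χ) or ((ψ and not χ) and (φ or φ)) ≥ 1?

value 1: 40 assignments (counts)
value 2/3: 12 assignments
value 1/3: 8 assignments
value 0: 4 assignments
So 40 of the 64 assignments meet the threshold.

40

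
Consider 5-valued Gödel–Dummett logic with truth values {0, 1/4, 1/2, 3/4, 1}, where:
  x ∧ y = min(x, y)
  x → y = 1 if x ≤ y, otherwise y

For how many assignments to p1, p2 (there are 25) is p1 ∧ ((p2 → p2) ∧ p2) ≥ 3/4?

4

value 1: 1 assignment (counts)
value 3/4: 3 assignments (counts)
value 1/2: 5 assignments
value 1/4: 7 assignments
value 0: 9 assignments
So 4 of the 25 assignments meet the threshold.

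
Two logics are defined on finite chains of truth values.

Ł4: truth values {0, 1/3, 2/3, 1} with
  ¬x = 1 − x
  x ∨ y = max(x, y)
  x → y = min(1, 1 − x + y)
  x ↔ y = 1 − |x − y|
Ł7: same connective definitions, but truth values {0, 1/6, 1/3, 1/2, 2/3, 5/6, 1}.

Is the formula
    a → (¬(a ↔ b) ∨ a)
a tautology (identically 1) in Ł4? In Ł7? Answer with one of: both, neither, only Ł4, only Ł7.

In Ł4: every assignment gives 1 — tautology.
In Ł7: every assignment gives 1 — tautology.

both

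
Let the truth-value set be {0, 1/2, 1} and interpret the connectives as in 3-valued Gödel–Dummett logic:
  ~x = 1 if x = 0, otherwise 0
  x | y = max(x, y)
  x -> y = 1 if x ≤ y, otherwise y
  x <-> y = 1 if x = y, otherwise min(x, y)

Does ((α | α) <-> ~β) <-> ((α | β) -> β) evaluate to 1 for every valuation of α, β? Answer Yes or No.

Counterexample: take α = 0, β = 0.
α | α = 0 | 0 = 0
~β = ~0 = 1
(α | α) <-> ~β = 0 <-> 1 = 0
α | β = 0 | 0 = 0
(α | β) -> β = 0 -> 0 = 1
((α | α) <-> ~β) <-> ((α | β) -> β) = 0 <-> 1 = 0
This gives 0 ≠ 1.

No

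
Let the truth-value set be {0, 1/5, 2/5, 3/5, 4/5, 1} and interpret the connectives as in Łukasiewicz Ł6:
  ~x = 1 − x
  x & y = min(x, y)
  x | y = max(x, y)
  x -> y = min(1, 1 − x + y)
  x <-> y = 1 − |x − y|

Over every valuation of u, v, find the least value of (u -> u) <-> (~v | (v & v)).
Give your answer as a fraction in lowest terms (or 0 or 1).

3/5

Take u = 0, v = 2/5:
u -> u = 0 -> 0 = 1
~v = ~2/5 = 3/5
v & v = 2/5 & 2/5 = 2/5
~v | (v & v) = 3/5 | 2/5 = 3/5
(u -> u) <-> (~v | (v & v)) = 1 <-> 3/5 = 3/5
No assignment yields a value below 3/5, so this is the minimum.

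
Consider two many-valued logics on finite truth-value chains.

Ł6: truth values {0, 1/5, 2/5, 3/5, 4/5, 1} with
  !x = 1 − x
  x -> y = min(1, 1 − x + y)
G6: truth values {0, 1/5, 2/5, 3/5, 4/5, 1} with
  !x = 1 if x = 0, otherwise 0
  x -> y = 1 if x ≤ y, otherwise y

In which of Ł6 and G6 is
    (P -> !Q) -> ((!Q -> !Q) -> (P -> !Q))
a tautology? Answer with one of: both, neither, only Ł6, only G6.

both

In Ł6: every assignment gives 1 — tautology.
In G6: every assignment gives 1 — tautology.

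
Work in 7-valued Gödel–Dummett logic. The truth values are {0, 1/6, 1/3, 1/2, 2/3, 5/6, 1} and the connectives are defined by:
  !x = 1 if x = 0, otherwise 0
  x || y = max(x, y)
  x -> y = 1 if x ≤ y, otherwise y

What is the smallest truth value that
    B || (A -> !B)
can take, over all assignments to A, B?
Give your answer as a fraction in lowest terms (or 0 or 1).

1/6

Take A = 1/6, B = 1/6:
!B = !1/6 = 0
A -> !B = 1/6 -> 0 = 0
B || (A -> !B) = 1/6 || 0 = 1/6
No assignment yields a value below 1/6, so this is the minimum.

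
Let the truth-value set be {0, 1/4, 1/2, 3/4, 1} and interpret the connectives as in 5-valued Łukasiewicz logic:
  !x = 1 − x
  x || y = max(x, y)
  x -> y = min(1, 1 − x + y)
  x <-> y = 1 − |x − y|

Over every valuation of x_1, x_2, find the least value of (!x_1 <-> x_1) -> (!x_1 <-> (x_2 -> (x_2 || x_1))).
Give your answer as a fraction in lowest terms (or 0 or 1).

Take x_1 = 1/2, x_2 = 0:
!x_1 = !1/2 = 1/2
!x_1 <-> x_1 = 1/2 <-> 1/2 = 1
!x_1 = !1/2 = 1/2
x_2 || x_1 = 0 || 1/2 = 1/2
x_2 -> (x_2 || x_1) = 0 -> 1/2 = 1
!x_1 <-> (x_2 -> (x_2 || x_1)) = 1/2 <-> 1 = 1/2
(!x_1 <-> x_1) -> (!x_1 <-> (x_2 -> (x_2 || x_1))) = 1 -> 1/2 = 1/2
No assignment yields a value below 1/2, so this is the minimum.

1/2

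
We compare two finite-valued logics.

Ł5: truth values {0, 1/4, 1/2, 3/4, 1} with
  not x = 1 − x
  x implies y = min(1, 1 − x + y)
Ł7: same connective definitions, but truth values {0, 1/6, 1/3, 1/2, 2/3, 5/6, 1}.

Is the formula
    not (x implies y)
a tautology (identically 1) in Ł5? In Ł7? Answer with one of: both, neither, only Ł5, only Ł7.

In Ł5: at x = 0, y = 0 the value is 0 — not a tautology.
In Ł7: at x = 0, y = 0 the value is 0 — not a tautology.

neither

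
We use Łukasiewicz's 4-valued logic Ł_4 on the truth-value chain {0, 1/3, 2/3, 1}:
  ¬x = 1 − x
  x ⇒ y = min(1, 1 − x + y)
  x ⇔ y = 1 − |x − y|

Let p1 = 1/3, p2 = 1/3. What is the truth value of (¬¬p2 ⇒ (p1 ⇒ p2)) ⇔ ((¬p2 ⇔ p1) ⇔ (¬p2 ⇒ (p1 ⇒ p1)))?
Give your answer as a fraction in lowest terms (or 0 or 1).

¬p2 = ¬1/3 = 2/3
¬¬p2 = ¬2/3 = 1/3
p1 ⇒ p2 = 1/3 ⇒ 1/3 = 1
¬¬p2 ⇒ (p1 ⇒ p2) = 1/3 ⇒ 1 = 1
¬p2 = ¬1/3 = 2/3
¬p2 ⇔ p1 = 2/3 ⇔ 1/3 = 2/3
¬p2 = ¬1/3 = 2/3
p1 ⇒ p1 = 1/3 ⇒ 1/3 = 1
¬p2 ⇒ (p1 ⇒ p1) = 2/3 ⇒ 1 = 1
(¬p2 ⇔ p1) ⇔ (¬p2 ⇒ (p1 ⇒ p1)) = 2/3 ⇔ 1 = 2/3
(¬¬p2 ⇒ (p1 ⇒ p2)) ⇔ ((¬p2 ⇔ p1) ⇔ (¬p2 ⇒ (p1 ⇒ p1))) = 1 ⇔ 2/3 = 2/3

2/3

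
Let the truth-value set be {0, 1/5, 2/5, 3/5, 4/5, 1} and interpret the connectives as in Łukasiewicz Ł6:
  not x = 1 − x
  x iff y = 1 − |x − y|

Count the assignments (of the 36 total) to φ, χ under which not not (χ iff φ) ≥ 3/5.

24

value 1: 6 assignments (counts)
value 4/5: 10 assignments (counts)
value 3/5: 8 assignments (counts)
value 2/5: 6 assignments
value 1/5: 4 assignments
value 0: 2 assignments
So 24 of the 36 assignments meet the threshold.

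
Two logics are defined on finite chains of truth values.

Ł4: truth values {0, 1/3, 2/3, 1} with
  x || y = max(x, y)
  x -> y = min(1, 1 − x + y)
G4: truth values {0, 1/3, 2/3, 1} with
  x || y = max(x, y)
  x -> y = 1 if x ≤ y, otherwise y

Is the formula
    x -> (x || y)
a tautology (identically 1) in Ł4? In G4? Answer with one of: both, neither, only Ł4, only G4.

both

In Ł4: every assignment gives 1 — tautology.
In G4: every assignment gives 1 — tautology.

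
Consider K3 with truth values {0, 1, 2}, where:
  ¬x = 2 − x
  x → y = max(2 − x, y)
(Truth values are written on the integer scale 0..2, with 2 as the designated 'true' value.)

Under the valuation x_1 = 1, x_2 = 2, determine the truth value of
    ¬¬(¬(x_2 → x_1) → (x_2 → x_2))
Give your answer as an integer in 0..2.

x_2 → x_1 = 2 → 1 = 1
¬(x_2 → x_1) = ¬1 = 1
x_2 → x_2 = 2 → 2 = 2
¬(x_2 → x_1) → (x_2 → x_2) = 1 → 2 = 2
¬(¬(x_2 → x_1) → (x_2 → x_2)) = ¬2 = 0
¬¬(¬(x_2 → x_1) → (x_2 → x_2)) = ¬0 = 2

2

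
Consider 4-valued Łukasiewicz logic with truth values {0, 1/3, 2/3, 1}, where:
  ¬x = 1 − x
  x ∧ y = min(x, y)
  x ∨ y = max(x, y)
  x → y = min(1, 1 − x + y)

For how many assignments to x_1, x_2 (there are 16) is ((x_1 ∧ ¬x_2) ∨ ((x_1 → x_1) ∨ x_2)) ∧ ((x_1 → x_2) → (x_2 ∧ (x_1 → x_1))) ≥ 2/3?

x_1 = 0, x_2 = 0 ↦ 0  <
x_1 = 0, x_2 = 1/3 ↦ 1/3  <
x_1 = 0, x_2 = 2/3 ↦ 2/3  ≥
x_1 = 0, x_2 = 1 ↦ 1  ≥
x_1 = 1/3, x_2 = 0 ↦ 1/3  <
x_1 = 1/3, x_2 = 1/3 ↦ 1/3  <
x_1 = 1/3, x_2 = 2/3 ↦ 2/3  ≥
x_1 = 1/3, x_2 = 1 ↦ 1  ≥
x_1 = 2/3, x_2 = 0 ↦ 2/3  ≥
x_1 = 2/3, x_2 = 1/3 ↦ 2/3  ≥
x_1 = 2/3, x_2 = 2/3 ↦ 2/3  ≥
x_1 = 2/3, x_2 = 1 ↦ 1  ≥
x_1 = 1, x_2 = 0 ↦ 1  ≥
x_1 = 1, x_2 = 1/3 ↦ 1  ≥
x_1 = 1, x_2 = 2/3 ↦ 1  ≥
x_1 = 1, x_2 = 1 ↦ 1  ≥
So 12 of the 16 assignments meet the threshold.

12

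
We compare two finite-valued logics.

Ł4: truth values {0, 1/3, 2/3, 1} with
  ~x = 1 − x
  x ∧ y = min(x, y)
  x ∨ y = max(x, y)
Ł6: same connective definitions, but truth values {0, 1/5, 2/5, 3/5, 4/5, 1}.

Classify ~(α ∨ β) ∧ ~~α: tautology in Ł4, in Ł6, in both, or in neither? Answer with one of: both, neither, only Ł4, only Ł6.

In Ł4: at α = 0, β = 0 the value is 0 — not a tautology.
In Ł6: at α = 0, β = 0 the value is 0 — not a tautology.

neither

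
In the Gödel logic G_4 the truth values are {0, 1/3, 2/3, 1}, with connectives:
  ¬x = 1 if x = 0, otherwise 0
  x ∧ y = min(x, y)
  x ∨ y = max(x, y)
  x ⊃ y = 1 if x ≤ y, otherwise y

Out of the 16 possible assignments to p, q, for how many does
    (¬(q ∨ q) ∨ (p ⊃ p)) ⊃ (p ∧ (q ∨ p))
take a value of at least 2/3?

p = 0, q = 0 ↦ 0  <
p = 0, q = 1/3 ↦ 0  <
p = 0, q = 2/3 ↦ 0  <
p = 0, q = 1 ↦ 0  <
p = 1/3, q = 0 ↦ 1/3  <
p = 1/3, q = 1/3 ↦ 1/3  <
p = 1/3, q = 2/3 ↦ 1/3  <
p = 1/3, q = 1 ↦ 1/3  <
p = 2/3, q = 0 ↦ 2/3  ≥
p = 2/3, q = 1/3 ↦ 2/3  ≥
p = 2/3, q = 2/3 ↦ 2/3  ≥
p = 2/3, q = 1 ↦ 2/3  ≥
p = 1, q = 0 ↦ 1  ≥
p = 1, q = 1/3 ↦ 1  ≥
p = 1, q = 2/3 ↦ 1  ≥
p = 1, q = 1 ↦ 1  ≥
So 8 of the 16 assignments meet the threshold.

8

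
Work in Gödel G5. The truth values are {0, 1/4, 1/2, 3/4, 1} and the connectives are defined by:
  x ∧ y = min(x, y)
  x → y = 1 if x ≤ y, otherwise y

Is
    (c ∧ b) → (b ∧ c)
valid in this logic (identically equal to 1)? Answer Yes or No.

At b = 1/4, c = 1, for instance:
c ∧ b = 1 ∧ 1/4 = 1/4
b ∧ c = 1/4 ∧ 1 = 1/4
(c ∧ b) → (b ∧ c) = 1/4 → 1/4 = 1
and checking the remaining 24 assignments likewise gives ≥ 1 in every case.

Yes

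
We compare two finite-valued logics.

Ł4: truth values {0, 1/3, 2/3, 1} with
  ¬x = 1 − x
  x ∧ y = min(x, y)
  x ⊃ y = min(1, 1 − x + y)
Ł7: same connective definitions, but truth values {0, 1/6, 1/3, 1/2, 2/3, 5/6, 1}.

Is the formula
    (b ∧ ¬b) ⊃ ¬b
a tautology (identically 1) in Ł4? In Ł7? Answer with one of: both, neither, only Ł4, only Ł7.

both

In Ł4: every assignment gives 1 — tautology.
In Ł7: every assignment gives 1 — tautology.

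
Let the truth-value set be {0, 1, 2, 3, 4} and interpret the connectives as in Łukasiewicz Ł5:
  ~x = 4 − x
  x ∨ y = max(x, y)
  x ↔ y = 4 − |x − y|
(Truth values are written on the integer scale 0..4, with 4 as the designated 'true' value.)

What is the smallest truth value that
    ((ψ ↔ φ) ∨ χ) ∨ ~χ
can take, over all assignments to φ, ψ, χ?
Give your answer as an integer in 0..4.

2

Take φ = 0, ψ = 2, χ = 2:
ψ ↔ φ = 2 ↔ 0 = 2
(ψ ↔ φ) ∨ χ = 2 ∨ 2 = 2
~χ = ~2 = 2
((ψ ↔ φ) ∨ χ) ∨ ~χ = 2 ∨ 2 = 2
No assignment yields a value below 2, so this is the minimum.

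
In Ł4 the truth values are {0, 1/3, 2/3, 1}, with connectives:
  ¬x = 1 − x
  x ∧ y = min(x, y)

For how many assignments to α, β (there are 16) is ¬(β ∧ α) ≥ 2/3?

12

α = 0, β = 0 ↦ 1  ≥
α = 0, β = 1/3 ↦ 1  ≥
α = 0, β = 2/3 ↦ 1  ≥
α = 0, β = 1 ↦ 1  ≥
α = 1/3, β = 0 ↦ 1  ≥
α = 1/3, β = 1/3 ↦ 2/3  ≥
α = 1/3, β = 2/3 ↦ 2/3  ≥
α = 1/3, β = 1 ↦ 2/3  ≥
α = 2/3, β = 0 ↦ 1  ≥
α = 2/3, β = 1/3 ↦ 2/3  ≥
α = 2/3, β = 2/3 ↦ 1/3  <
α = 2/3, β = 1 ↦ 1/3  <
α = 1, β = 0 ↦ 1  ≥
α = 1, β = 1/3 ↦ 2/3  ≥
α = 1, β = 2/3 ↦ 1/3  <
α = 1, β = 1 ↦ 0  <
So 12 of the 16 assignments meet the threshold.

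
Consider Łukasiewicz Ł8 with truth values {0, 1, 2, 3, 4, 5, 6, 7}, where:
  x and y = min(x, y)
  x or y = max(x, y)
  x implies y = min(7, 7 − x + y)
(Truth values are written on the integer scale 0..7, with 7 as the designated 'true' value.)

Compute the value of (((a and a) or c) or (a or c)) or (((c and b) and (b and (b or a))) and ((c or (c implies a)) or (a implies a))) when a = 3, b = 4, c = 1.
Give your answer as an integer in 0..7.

3

a and a = 3 and 3 = 3
(a and a) or c = 3 or 1 = 3
a or c = 3 or 1 = 3
((a and a) or c) or (a or c) = 3 or 3 = 3
c and b = 1 and 4 = 1
b or a = 4 or 3 = 4
b and (b or a) = 4 and 4 = 4
(c and b) and (b and (b or a)) = 1 and 4 = 1
c implies a = 1 implies 3 = 7
c or (c implies a) = 1 or 7 = 7
a implies a = 3 implies 3 = 7
(c or (c implies a)) or (a implies a) = 7 or 7 = 7
((c and b) and (b and (b or a))) and ((c or (c implies a)) or (a implies a)) = 1 and 7 = 1
(((a and a) or c) or (a or c)) or (((c and b) and (b and (b or a))) and ((c or (c implies a)) or (a implies a))) = 3 or 1 = 3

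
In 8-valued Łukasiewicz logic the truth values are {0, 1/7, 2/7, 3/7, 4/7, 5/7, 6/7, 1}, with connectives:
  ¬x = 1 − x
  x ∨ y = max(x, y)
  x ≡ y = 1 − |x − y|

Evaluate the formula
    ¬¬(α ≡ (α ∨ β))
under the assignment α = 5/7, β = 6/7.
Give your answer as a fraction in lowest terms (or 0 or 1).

6/7

α ∨ β = 5/7 ∨ 6/7 = 6/7
α ≡ (α ∨ β) = 5/7 ≡ 6/7 = 6/7
¬(α ≡ (α ∨ β)) = ¬6/7 = 1/7
¬¬(α ≡ (α ∨ β)) = ¬1/7 = 6/7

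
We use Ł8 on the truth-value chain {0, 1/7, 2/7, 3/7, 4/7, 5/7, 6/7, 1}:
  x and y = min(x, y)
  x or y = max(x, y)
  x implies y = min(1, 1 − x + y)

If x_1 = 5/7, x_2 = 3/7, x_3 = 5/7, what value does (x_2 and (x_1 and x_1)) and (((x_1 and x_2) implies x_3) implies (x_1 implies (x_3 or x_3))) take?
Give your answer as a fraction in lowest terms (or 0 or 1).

3/7

x_1 and x_1 = 5/7 and 5/7 = 5/7
x_2 and (x_1 and x_1) = 3/7 and 5/7 = 3/7
x_1 and x_2 = 5/7 and 3/7 = 3/7
(x_1 and x_2) implies x_3 = 3/7 implies 5/7 = 1
x_3 or x_3 = 5/7 or 5/7 = 5/7
x_1 implies (x_3 or x_3) = 5/7 implies 5/7 = 1
((x_1 and x_2) implies x_3) implies (x_1 implies (x_3 or x_3)) = 1 implies 1 = 1
(x_2 and (x_1 and x_1)) and (((x_1 and x_2) implies x_3) implies (x_1 implies (x_3 or x_3))) = 3/7 and 1 = 3/7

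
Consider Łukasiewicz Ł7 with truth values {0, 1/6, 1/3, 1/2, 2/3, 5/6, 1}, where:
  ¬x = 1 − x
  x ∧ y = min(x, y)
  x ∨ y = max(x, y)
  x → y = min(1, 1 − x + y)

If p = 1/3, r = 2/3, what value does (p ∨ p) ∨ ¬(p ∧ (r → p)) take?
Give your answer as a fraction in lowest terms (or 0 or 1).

p ∨ p = 1/3 ∨ 1/3 = 1/3
r → p = 2/3 → 1/3 = 2/3
p ∧ (r → p) = 1/3 ∧ 2/3 = 1/3
¬(p ∧ (r → p)) = ¬1/3 = 2/3
(p ∨ p) ∨ ¬(p ∧ (r → p)) = 1/3 ∨ 2/3 = 2/3

2/3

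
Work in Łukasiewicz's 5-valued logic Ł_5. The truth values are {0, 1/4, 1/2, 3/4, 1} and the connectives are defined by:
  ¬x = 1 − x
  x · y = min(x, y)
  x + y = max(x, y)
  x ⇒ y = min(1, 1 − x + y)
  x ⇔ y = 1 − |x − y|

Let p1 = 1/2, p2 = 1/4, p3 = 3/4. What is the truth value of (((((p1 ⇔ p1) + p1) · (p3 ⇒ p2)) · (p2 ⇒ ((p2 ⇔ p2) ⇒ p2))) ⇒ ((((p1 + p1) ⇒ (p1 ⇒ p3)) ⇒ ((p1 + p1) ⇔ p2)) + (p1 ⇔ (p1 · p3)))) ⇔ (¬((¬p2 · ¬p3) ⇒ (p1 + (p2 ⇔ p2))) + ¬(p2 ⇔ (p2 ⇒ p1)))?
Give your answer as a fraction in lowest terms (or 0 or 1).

3/4

p1 ⇔ p1 = 1/2 ⇔ 1/2 = 1
(p1 ⇔ p1) + p1 = 1 + 1/2 = 1
p3 ⇒ p2 = 3/4 ⇒ 1/4 = 1/2
((p1 ⇔ p1) + p1) · (p3 ⇒ p2) = 1 · 1/2 = 1/2
p2 ⇔ p2 = 1/4 ⇔ 1/4 = 1
(p2 ⇔ p2) ⇒ p2 = 1 ⇒ 1/4 = 1/4
p2 ⇒ ((p2 ⇔ p2) ⇒ p2) = 1/4 ⇒ 1/4 = 1
(((p1 ⇔ p1) + p1) · (p3 ⇒ p2)) · (p2 ⇒ ((p2 ⇔ p2) ⇒ p2)) = 1/2 · 1 = 1/2
p1 + p1 = 1/2 + 1/2 = 1/2
p1 ⇒ p3 = 1/2 ⇒ 3/4 = 1
(p1 + p1) ⇒ (p1 ⇒ p3) = 1/2 ⇒ 1 = 1
p1 + p1 = 1/2 + 1/2 = 1/2
(p1 + p1) ⇔ p2 = 1/2 ⇔ 1/4 = 3/4
((p1 + p1) ⇒ (p1 ⇒ p3)) ⇒ ((p1 + p1) ⇔ p2) = 1 ⇒ 3/4 = 3/4
p1 · p3 = 1/2 · 3/4 = 1/2
p1 ⇔ (p1 · p3) = 1/2 ⇔ 1/2 = 1
(((p1 + p1) ⇒ (p1 ⇒ p3)) ⇒ ((p1 + p1) ⇔ p2)) + (p1 ⇔ (p1 · p3)) = 3/4 + 1 = 1
((((p1 ⇔ p1) + p1) · (p3 ⇒ p2)) · (p2 ⇒ ((p2 ⇔ p2) ⇒ p2))) ⇒ ((((p1 + p1) ⇒ (p1 ⇒ p3)) ⇒ ((p1 + p1) ⇔ p2)) + (p1 ⇔ (p1 · p3))) = 1/2 ⇒ 1 = 1
¬p2 = ¬1/4 = 3/4
¬p3 = ¬3/4 = 1/4
¬p2 · ¬p3 = 3/4 · 1/4 = 1/4
p2 ⇔ p2 = 1/4 ⇔ 1/4 = 1
p1 + (p2 ⇔ p2) = 1/2 + 1 = 1
(¬p2 · ¬p3) ⇒ (p1 + (p2 ⇔ p2)) = 1/4 ⇒ 1 = 1
¬((¬p2 · ¬p3) ⇒ (p1 + (p2 ⇔ p2))) = ¬1 = 0
p2 ⇒ p1 = 1/4 ⇒ 1/2 = 1
p2 ⇔ (p2 ⇒ p1) = 1/4 ⇔ 1 = 1/4
¬(p2 ⇔ (p2 ⇒ p1)) = ¬1/4 = 3/4
¬((¬p2 · ¬p3) ⇒ (p1 + (p2 ⇔ p2))) + ¬(p2 ⇔ (p2 ⇒ p1)) = 0 + 3/4 = 3/4
(((((p1 ⇔ p1) + p1) · (p3 ⇒ p2)) · (p2 ⇒ ((p2 ⇔ p2) ⇒ p2))) ⇒ ((((p1 + p1) ⇒ (p1 ⇒ p3)) ⇒ ((p1 + p1) ⇔ p2)) + (p1 ⇔ (p1 · p3)))) ⇔ (¬((¬p2 · ¬p3) ⇒ (p1 + (p2 ⇔ p2))) + ¬(p2 ⇔ (p2 ⇒ p1))) = 1 ⇔ 3/4 = 3/4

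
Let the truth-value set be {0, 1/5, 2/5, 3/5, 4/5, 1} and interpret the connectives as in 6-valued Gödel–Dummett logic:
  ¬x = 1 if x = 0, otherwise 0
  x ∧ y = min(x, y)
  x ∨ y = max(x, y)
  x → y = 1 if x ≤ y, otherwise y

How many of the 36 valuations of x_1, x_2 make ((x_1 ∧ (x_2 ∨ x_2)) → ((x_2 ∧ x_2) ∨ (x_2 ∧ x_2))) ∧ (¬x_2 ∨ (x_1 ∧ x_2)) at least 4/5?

10

value 1: 7 assignments (counts)
value 4/5: 3 assignments (counts)
value 3/5: 5 assignments
value 2/5: 7 assignments
value 1/5: 9 assignments
value 0: 5 assignments
So 10 of the 36 assignments meet the threshold.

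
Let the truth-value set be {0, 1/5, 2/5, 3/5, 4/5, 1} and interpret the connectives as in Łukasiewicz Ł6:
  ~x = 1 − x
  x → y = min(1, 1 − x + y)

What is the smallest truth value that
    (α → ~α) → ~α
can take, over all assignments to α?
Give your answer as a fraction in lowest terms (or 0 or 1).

3/5

Take α = 2/5:
~α = ~2/5 = 3/5
α → ~α = 2/5 → 3/5 = 1
~α = ~2/5 = 3/5
(α → ~α) → ~α = 1 → 3/5 = 3/5
No assignment yields a value below 3/5, so this is the minimum.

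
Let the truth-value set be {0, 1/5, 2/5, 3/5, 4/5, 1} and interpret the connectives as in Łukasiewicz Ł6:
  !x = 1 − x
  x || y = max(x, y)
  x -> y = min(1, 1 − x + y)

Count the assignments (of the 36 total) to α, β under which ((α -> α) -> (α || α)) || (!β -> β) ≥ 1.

21

value 1: 21 assignments (counts)
value 4/5: 7 assignments
value 3/5: 2 assignments
value 2/5: 4 assignments
value 1/5: 1 assignment
value 0: 1 assignment
So 21 of the 36 assignments meet the threshold.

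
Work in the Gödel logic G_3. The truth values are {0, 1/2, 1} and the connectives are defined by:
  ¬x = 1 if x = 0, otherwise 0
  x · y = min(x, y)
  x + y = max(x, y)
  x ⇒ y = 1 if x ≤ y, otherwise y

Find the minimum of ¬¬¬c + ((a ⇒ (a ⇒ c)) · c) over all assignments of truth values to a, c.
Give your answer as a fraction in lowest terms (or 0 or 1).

Take a = 0, c = 1/2:
¬c = ¬1/2 = 0
¬¬c = ¬0 = 1
¬¬¬c = ¬1 = 0
a ⇒ c = 0 ⇒ 1/2 = 1
a ⇒ (a ⇒ c) = 0 ⇒ 1 = 1
(a ⇒ (a ⇒ c)) · c = 1 · 1/2 = 1/2
¬¬¬c + ((a ⇒ (a ⇒ c)) · c) = 0 + 1/2 = 1/2
No assignment yields a value below 1/2, so this is the minimum.

1/2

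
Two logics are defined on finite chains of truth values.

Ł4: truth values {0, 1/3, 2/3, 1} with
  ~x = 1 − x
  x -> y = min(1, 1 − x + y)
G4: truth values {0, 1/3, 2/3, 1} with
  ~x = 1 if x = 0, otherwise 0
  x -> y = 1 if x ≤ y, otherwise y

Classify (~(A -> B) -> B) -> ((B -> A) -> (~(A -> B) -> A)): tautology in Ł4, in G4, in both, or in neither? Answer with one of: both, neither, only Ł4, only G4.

both

In Ł4: every assignment gives 1 — tautology.
In G4: every assignment gives 1 — tautology.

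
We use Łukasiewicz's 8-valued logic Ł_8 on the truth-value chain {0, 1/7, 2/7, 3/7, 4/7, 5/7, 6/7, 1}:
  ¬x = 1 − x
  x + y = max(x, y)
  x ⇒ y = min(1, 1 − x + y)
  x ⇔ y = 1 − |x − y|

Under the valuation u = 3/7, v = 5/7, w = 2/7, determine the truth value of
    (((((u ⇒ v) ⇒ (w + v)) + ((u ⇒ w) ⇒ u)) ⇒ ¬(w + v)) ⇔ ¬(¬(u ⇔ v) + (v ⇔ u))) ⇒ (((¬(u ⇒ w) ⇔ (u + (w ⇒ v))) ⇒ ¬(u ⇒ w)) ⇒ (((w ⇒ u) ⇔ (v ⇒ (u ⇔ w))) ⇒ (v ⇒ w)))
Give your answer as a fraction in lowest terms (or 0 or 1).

6/7

u ⇒ v = 3/7 ⇒ 5/7 = 1
w + v = 2/7 + 5/7 = 5/7
(u ⇒ v) ⇒ (w + v) = 1 ⇒ 5/7 = 5/7
u ⇒ w = 3/7 ⇒ 2/7 = 6/7
(u ⇒ w) ⇒ u = 6/7 ⇒ 3/7 = 4/7
((u ⇒ v) ⇒ (w + v)) + ((u ⇒ w) ⇒ u) = 5/7 + 4/7 = 5/7
w + v = 2/7 + 5/7 = 5/7
¬(w + v) = ¬5/7 = 2/7
(((u ⇒ v) ⇒ (w + v)) + ((u ⇒ w) ⇒ u)) ⇒ ¬(w + v) = 5/7 ⇒ 2/7 = 4/7
u ⇔ v = 3/7 ⇔ 5/7 = 5/7
¬(u ⇔ v) = ¬5/7 = 2/7
v ⇔ u = 5/7 ⇔ 3/7 = 5/7
¬(u ⇔ v) + (v ⇔ u) = 2/7 + 5/7 = 5/7
¬(¬(u ⇔ v) + (v ⇔ u)) = ¬5/7 = 2/7
((((u ⇒ v) ⇒ (w + v)) + ((u ⇒ w) ⇒ u)) ⇒ ¬(w + v)) ⇔ ¬(¬(u ⇔ v) + (v ⇔ u)) = 4/7 ⇔ 2/7 = 5/7
u ⇒ w = 3/7 ⇒ 2/7 = 6/7
¬(u ⇒ w) = ¬6/7 = 1/7
w ⇒ v = 2/7 ⇒ 5/7 = 1
u + (w ⇒ v) = 3/7 + 1 = 1
¬(u ⇒ w) ⇔ (u + (w ⇒ v)) = 1/7 ⇔ 1 = 1/7
u ⇒ w = 3/7 ⇒ 2/7 = 6/7
¬(u ⇒ w) = ¬6/7 = 1/7
(¬(u ⇒ w) ⇔ (u + (w ⇒ v))) ⇒ ¬(u ⇒ w) = 1/7 ⇒ 1/7 = 1
w ⇒ u = 2/7 ⇒ 3/7 = 1
u ⇔ w = 3/7 ⇔ 2/7 = 6/7
v ⇒ (u ⇔ w) = 5/7 ⇒ 6/7 = 1
(w ⇒ u) ⇔ (v ⇒ (u ⇔ w)) = 1 ⇔ 1 = 1
v ⇒ w = 5/7 ⇒ 2/7 = 4/7
((w ⇒ u) ⇔ (v ⇒ (u ⇔ w))) ⇒ (v ⇒ w) = 1 ⇒ 4/7 = 4/7
((¬(u ⇒ w) ⇔ (u + (w ⇒ v))) ⇒ ¬(u ⇒ w)) ⇒ (((w ⇒ u) ⇔ (v ⇒ (u ⇔ w))) ⇒ (v ⇒ w)) = 1 ⇒ 4/7 = 4/7
(((((u ⇒ v) ⇒ (w + v)) + ((u ⇒ w) ⇒ u)) ⇒ ¬(w + v)) ⇔ ¬(¬(u ⇔ v) + (v ⇔ u))) ⇒ (((¬(u ⇒ w) ⇔ (u + (w ⇒ v))) ⇒ ¬(u ⇒ w)) ⇒ (((w ⇒ u) ⇔ (v ⇒ (u ⇔ w))) ⇒ (v ⇒ w))) = 5/7 ⇒ 4/7 = 6/7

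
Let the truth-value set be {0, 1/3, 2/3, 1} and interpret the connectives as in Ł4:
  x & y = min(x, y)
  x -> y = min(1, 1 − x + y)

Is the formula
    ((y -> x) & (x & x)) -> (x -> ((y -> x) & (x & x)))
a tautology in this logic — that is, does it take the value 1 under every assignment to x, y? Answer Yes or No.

Yes

x = 0, y = 0 ↦ 1
x = 0, y = 1/3 ↦ 1
x = 0, y = 2/3 ↦ 1
x = 0, y = 1 ↦ 1
x = 1/3, y = 0 ↦ 1
x = 1/3, y = 1/3 ↦ 1
x = 1/3, y = 2/3 ↦ 1
x = 1/3, y = 1 ↦ 1
x = 2/3, y = 0 ↦ 1
x = 2/3, y = 1/3 ↦ 1
x = 2/3, y = 2/3 ↦ 1
x = 2/3, y = 1 ↦ 1
x = 1, y = 0 ↦ 1
x = 1, y = 1/3 ↦ 1
x = 1, y = 2/3 ↦ 1
x = 1, y = 1 ↦ 1
Every assignment gives a value ≥ 1.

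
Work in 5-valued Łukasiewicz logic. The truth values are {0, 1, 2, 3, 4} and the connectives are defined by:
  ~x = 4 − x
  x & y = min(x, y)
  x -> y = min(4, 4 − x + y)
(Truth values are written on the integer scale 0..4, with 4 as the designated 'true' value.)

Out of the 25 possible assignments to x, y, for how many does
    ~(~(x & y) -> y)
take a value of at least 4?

value 4: 5 assignments (counts)
value 3: 1 assignment
value 2: 5 assignments
value 1: 2 assignments
value 0: 12 assignments
So 5 of the 25 assignments meet the threshold.

5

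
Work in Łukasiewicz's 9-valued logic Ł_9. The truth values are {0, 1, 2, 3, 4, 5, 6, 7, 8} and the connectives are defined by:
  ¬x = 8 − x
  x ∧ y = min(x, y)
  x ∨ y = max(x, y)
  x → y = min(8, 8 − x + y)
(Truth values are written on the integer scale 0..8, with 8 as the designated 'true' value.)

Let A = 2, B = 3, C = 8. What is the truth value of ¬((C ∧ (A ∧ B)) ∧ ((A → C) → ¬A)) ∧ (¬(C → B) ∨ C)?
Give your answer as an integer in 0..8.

A ∧ B = 2 ∧ 3 = 2
C ∧ (A ∧ B) = 8 ∧ 2 = 2
A → C = 2 → 8 = 8
¬A = ¬2 = 6
(A → C) → ¬A = 8 → 6 = 6
(C ∧ (A ∧ B)) ∧ ((A → C) → ¬A) = 2 ∧ 6 = 2
¬((C ∧ (A ∧ B)) ∧ ((A → C) → ¬A)) = ¬2 = 6
C → B = 8 → 3 = 3
¬(C → B) = ¬3 = 5
¬(C → B) ∨ C = 5 ∨ 8 = 8
¬((C ∧ (A ∧ B)) ∧ ((A → C) → ¬A)) ∧ (¬(C → B) ∨ C) = 6 ∧ 8 = 6

6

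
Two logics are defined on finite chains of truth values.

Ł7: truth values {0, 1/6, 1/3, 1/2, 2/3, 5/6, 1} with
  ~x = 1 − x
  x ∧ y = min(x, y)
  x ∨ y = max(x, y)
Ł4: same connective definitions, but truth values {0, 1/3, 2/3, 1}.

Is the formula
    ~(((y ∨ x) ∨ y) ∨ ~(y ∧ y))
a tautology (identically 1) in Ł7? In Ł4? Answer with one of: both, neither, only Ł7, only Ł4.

neither

In Ł7: at x = 0, y = 0 the value is 0 — not a tautology.
In Ł4: at x = 0, y = 0 the value is 0 — not a tautology.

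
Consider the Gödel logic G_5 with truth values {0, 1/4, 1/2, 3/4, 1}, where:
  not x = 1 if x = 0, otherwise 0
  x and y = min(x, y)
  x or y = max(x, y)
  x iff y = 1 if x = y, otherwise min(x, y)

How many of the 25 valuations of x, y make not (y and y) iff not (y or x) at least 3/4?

21

value 1: 21 assignments (counts)
value 0: 4 assignments
So 21 of the 25 assignments meet the threshold.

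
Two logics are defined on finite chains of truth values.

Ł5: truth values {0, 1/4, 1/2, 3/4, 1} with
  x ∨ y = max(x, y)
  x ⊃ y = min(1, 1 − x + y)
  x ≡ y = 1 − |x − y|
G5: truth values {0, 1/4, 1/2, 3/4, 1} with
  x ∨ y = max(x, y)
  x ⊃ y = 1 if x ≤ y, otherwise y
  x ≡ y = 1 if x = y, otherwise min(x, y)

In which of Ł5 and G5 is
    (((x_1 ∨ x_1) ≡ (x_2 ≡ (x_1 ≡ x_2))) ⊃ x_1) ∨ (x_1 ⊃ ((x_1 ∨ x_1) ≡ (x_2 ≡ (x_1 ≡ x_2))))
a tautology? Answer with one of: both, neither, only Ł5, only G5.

In Ł5: every assignment gives 1 — tautology.
In G5: every assignment gives 1 — tautology.

both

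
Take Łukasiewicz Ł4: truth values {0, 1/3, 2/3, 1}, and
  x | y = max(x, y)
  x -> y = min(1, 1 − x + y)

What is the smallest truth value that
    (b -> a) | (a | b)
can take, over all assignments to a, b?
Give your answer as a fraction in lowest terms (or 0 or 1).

Take a = 0, b = 1/3:
b -> a = 1/3 -> 0 = 2/3
a | b = 0 | 1/3 = 1/3
(b -> a) | (a | b) = 2/3 | 1/3 = 2/3
No assignment yields a value below 2/3, so this is the minimum.

2/3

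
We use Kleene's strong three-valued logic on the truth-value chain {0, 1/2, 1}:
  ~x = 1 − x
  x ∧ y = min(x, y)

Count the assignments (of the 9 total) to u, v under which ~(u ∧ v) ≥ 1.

u = 0, v = 0 ↦ 1  ≥
u = 0, v = 1/2 ↦ 1  ≥
u = 0, v = 1 ↦ 1  ≥
u = 1/2, v = 0 ↦ 1  ≥
u = 1/2, v = 1/2 ↦ 1/2  <
u = 1/2, v = 1 ↦ 1/2  <
u = 1, v = 0 ↦ 1  ≥
u = 1, v = 1/2 ↦ 1/2  <
u = 1, v = 1 ↦ 0  <
So 5 of the 9 assignments meet the threshold.

5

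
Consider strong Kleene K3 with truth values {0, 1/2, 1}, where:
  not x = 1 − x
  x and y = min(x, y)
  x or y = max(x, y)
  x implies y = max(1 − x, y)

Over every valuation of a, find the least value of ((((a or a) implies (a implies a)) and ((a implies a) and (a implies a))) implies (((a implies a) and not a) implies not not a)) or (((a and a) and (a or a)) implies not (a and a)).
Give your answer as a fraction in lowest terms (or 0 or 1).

Take a = 1/2:
a or a = 1/2 or 1/2 = 1/2
a implies a = 1/2 implies 1/2 = 1/2
(a or a) implies (a implies a) = 1/2 implies 1/2 = 1/2
a implies a = 1/2 implies 1/2 = 1/2
a implies a = 1/2 implies 1/2 = 1/2
(a implies a) and (a implies a) = 1/2 and 1/2 = 1/2
((a or a) implies (a implies a)) and ((a implies a) and (a implies a)) = 1/2 and 1/2 = 1/2
a implies a = 1/2 implies 1/2 = 1/2
not a = not 1/2 = 1/2
(a implies a) and not a = 1/2 and 1/2 = 1/2
not a = not 1/2 = 1/2
not not a = not 1/2 = 1/2
((a implies a) and not a) implies not not a = 1/2 implies 1/2 = 1/2
(((a or a) implies (a implies a)) and ((a implies a) and (a implies a))) implies (((a implies a) and not a) implies not not a) = 1/2 implies 1/2 = 1/2
a and a = 1/2 and 1/2 = 1/2
a or a = 1/2 or 1/2 = 1/2
(a and a) and (a or a) = 1/2 and 1/2 = 1/2
a and a = 1/2 and 1/2 = 1/2
not (a and a) = not 1/2 = 1/2
((a and a) and (a or a)) implies not (a and a) = 1/2 implies 1/2 = 1/2
((((a or a) implies (a implies a)) and ((a implies a) and (a implies a))) implies (((a implies a) and not a) implies not not a)) or (((a and a) and (a or a)) implies not (a and a)) = 1/2 or 1/2 = 1/2
No assignment yields a value below 1/2, so this is the minimum.

1/2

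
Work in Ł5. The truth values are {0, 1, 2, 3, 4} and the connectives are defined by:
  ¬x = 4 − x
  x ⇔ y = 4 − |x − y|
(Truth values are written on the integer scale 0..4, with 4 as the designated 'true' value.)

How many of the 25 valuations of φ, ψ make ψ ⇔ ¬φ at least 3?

13

value 4: 5 assignments (counts)
value 3: 8 assignments (counts)
value 2: 6 assignments
value 1: 4 assignments
value 0: 2 assignments
So 13 of the 25 assignments meet the threshold.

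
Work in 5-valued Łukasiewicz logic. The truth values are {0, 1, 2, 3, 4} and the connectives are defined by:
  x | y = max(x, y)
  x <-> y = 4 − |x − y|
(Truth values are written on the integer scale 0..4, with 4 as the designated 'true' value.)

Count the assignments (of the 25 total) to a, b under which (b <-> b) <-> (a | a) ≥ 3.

10

value 4: 5 assignments (counts)
value 3: 5 assignments (counts)
value 2: 5 assignments
value 1: 5 assignments
value 0: 5 assignments
So 10 of the 25 assignments meet the threshold.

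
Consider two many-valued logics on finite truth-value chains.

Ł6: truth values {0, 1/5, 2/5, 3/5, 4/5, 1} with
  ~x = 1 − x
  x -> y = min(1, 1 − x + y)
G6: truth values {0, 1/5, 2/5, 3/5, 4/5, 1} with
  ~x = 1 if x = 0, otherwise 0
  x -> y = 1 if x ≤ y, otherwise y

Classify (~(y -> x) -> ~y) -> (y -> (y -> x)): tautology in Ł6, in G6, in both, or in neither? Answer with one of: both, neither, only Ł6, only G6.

only Ł6

In Ł6: every assignment gives 1 — tautology.
In G6: at x = 1/5, y = 2/5 the value is 1/5 — not a tautology.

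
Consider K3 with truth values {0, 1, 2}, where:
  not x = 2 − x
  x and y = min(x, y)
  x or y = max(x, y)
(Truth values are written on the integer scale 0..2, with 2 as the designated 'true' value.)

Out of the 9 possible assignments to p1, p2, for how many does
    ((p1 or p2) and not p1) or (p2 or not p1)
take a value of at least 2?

p1 = 0, p2 = 0 ↦ 2  ≥
p1 = 0, p2 = 1 ↦ 2  ≥
p1 = 0, p2 = 2 ↦ 2  ≥
p1 = 1, p2 = 0 ↦ 1  <
p1 = 1, p2 = 1 ↦ 1  <
p1 = 1, p2 = 2 ↦ 2  ≥
p1 = 2, p2 = 0 ↦ 0  <
p1 = 2, p2 = 1 ↦ 1  <
p1 = 2, p2 = 2 ↦ 2  ≥
So 5 of the 9 assignments meet the threshold.

5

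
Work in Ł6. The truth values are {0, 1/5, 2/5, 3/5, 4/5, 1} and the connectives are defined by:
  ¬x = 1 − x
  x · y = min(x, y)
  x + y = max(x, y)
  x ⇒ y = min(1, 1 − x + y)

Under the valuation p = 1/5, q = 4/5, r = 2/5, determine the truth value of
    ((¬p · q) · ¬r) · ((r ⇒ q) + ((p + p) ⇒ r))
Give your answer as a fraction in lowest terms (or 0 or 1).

¬p = ¬1/5 = 4/5
¬p · q = 4/5 · 4/5 = 4/5
¬r = ¬2/5 = 3/5
(¬p · q) · ¬r = 4/5 · 3/5 = 3/5
r ⇒ q = 2/5 ⇒ 4/5 = 1
p + p = 1/5 + 1/5 = 1/5
(p + p) ⇒ r = 1/5 ⇒ 2/5 = 1
(r ⇒ q) + ((p + p) ⇒ r) = 1 + 1 = 1
((¬p · q) · ¬r) · ((r ⇒ q) + ((p + p) ⇒ r)) = 3/5 · 1 = 3/5

3/5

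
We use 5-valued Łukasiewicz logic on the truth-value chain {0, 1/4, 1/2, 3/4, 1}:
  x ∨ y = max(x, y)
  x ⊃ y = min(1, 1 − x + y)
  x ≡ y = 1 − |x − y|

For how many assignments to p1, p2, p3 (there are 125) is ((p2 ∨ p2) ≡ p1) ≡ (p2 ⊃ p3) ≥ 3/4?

value 1: 29 assignments (counts)
value 3/4: 44 assignments (counts)
value 1/2: 29 assignments
value 1/4: 16 assignments
value 0: 7 assignments
So 73 of the 125 assignments meet the threshold.

73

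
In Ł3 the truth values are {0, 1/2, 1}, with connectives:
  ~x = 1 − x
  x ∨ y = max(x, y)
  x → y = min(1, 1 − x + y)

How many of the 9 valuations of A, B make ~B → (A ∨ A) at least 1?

A = 0, B = 0 ↦ 0  <
A = 0, B = 1/2 ↦ 1/2  <
A = 0, B = 1 ↦ 1  ≥
A = 1/2, B = 0 ↦ 1/2  <
A = 1/2, B = 1/2 ↦ 1  ≥
A = 1/2, B = 1 ↦ 1  ≥
A = 1, B = 0 ↦ 1  ≥
A = 1, B = 1/2 ↦ 1  ≥
A = 1, B = 1 ↦ 1  ≥
So 6 of the 9 assignments meet the threshold.

6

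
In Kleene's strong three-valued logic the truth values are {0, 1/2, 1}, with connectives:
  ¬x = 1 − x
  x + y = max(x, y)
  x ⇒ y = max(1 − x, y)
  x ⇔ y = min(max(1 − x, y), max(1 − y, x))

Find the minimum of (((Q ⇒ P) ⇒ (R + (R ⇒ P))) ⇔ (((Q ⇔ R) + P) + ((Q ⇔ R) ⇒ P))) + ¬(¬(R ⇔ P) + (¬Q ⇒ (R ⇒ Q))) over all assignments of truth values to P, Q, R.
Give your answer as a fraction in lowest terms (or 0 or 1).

Take P = 0, Q = 0, R = 1/2:
Q ⇒ P = 0 ⇒ 0 = 1
R ⇒ P = 1/2 ⇒ 0 = 1/2
R + (R ⇒ P) = 1/2 + 1/2 = 1/2
(Q ⇒ P) ⇒ (R + (R ⇒ P)) = 1 ⇒ 1/2 = 1/2
Q ⇔ R = 0 ⇔ 1/2 = 1/2
(Q ⇔ R) + P = 1/2 + 0 = 1/2
Q ⇔ R = 0 ⇔ 1/2 = 1/2
(Q ⇔ R) ⇒ P = 1/2 ⇒ 0 = 1/2
((Q ⇔ R) + P) + ((Q ⇔ R) ⇒ P) = 1/2 + 1/2 = 1/2
((Q ⇒ P) ⇒ (R + (R ⇒ P))) ⇔ (((Q ⇔ R) + P) + ((Q ⇔ R) ⇒ P)) = 1/2 ⇔ 1/2 = 1/2
R ⇔ P = 1/2 ⇔ 0 = 1/2
¬(R ⇔ P) = ¬1/2 = 1/2
¬Q = ¬0 = 1
R ⇒ Q = 1/2 ⇒ 0 = 1/2
¬Q ⇒ (R ⇒ Q) = 1 ⇒ 1/2 = 1/2
¬(R ⇔ P) + (¬Q ⇒ (R ⇒ Q)) = 1/2 + 1/2 = 1/2
¬(¬(R ⇔ P) + (¬Q ⇒ (R ⇒ Q))) = ¬1/2 = 1/2
(((Q ⇒ P) ⇒ (R + (R ⇒ P))) ⇔ (((Q ⇔ R) + P) + ((Q ⇔ R) ⇒ P))) + ¬(¬(R ⇔ P) + (¬Q ⇒ (R ⇒ Q))) = 1/2 + 1/2 = 1/2
No assignment yields a value below 1/2, so this is the minimum.

1/2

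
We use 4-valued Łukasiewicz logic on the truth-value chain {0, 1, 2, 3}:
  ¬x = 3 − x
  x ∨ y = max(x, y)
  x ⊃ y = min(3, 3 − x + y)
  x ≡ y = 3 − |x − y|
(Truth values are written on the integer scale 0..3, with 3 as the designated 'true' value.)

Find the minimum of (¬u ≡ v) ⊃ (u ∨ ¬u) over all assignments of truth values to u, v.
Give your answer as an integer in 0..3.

2

Take u = 1, v = 2:
¬u = ¬1 = 2
¬u ≡ v = 2 ≡ 2 = 3
¬u = ¬1 = 2
u ∨ ¬u = 1 ∨ 2 = 2
(¬u ≡ v) ⊃ (u ∨ ¬u) = 3 ⊃ 2 = 2
No assignment yields a value below 2, so this is the minimum.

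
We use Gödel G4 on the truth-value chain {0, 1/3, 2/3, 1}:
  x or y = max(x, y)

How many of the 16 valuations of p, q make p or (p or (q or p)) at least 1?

p = 0, q = 0 ↦ 0  <
p = 0, q = 1/3 ↦ 1/3  <
p = 0, q = 2/3 ↦ 2/3  <
p = 0, q = 1 ↦ 1  ≥
p = 1/3, q = 0 ↦ 1/3  <
p = 1/3, q = 1/3 ↦ 1/3  <
p = 1/3, q = 2/3 ↦ 2/3  <
p = 1/3, q = 1 ↦ 1  ≥
p = 2/3, q = 0 ↦ 2/3  <
p = 2/3, q = 1/3 ↦ 2/3  <
p = 2/3, q = 2/3 ↦ 2/3  <
p = 2/3, q = 1 ↦ 1  ≥
p = 1, q = 0 ↦ 1  ≥
p = 1, q = 1/3 ↦ 1  ≥
p = 1, q = 2/3 ↦ 1  ≥
p = 1, q = 1 ↦ 1  ≥
So 7 of the 16 assignments meet the threshold.

7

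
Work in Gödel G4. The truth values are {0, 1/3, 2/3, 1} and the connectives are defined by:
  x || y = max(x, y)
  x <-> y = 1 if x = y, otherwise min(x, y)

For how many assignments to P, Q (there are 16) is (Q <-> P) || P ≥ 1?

P = 0, Q = 0 ↦ 1  ≥
P = 0, Q = 1/3 ↦ 0  <
P = 0, Q = 2/3 ↦ 0  <
P = 0, Q = 1 ↦ 0  <
P = 1/3, Q = 0 ↦ 1/3  <
P = 1/3, Q = 1/3 ↦ 1  ≥
P = 1/3, Q = 2/3 ↦ 1/3  <
P = 1/3, Q = 1 ↦ 1/3  <
P = 2/3, Q = 0 ↦ 2/3  <
P = 2/3, Q = 1/3 ↦ 2/3  <
P = 2/3, Q = 2/3 ↦ 1  ≥
P = 2/3, Q = 1 ↦ 2/3  <
P = 1, Q = 0 ↦ 1  ≥
P = 1, Q = 1/3 ↦ 1  ≥
P = 1, Q = 2/3 ↦ 1  ≥
P = 1, Q = 1 ↦ 1  ≥
So 7 of the 16 assignments meet the threshold.

7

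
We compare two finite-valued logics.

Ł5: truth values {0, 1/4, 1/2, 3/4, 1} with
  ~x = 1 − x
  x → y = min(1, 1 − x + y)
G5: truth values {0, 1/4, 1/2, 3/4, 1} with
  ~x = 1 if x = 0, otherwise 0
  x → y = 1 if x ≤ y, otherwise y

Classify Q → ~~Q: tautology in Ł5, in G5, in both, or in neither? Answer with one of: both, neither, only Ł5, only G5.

In Ł5: every assignment gives 1 — tautology.
In G5: every assignment gives 1 — tautology.

both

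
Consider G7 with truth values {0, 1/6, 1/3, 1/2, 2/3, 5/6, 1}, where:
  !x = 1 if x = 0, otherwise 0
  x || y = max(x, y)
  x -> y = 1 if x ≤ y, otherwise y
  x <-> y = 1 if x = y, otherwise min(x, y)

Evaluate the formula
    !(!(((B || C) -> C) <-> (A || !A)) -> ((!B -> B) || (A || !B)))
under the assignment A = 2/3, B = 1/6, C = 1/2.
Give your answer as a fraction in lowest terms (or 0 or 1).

B || C = 1/6 || 1/2 = 1/2
(B || C) -> C = 1/2 -> 1/2 = 1
!A = !2/3 = 0
A || !A = 2/3 || 0 = 2/3
((B || C) -> C) <-> (A || !A) = 1 <-> 2/3 = 2/3
!(((B || C) -> C) <-> (A || !A)) = !2/3 = 0
!B = !1/6 = 0
!B -> B = 0 -> 1/6 = 1
!B = !1/6 = 0
A || !B = 2/3 || 0 = 2/3
(!B -> B) || (A || !B) = 1 || 2/3 = 1
!(((B || C) -> C) <-> (A || !A)) -> ((!B -> B) || (A || !B)) = 0 -> 1 = 1
!(!(((B || C) -> C) <-> (A || !A)) -> ((!B -> B) || (A || !B))) = !1 = 0

0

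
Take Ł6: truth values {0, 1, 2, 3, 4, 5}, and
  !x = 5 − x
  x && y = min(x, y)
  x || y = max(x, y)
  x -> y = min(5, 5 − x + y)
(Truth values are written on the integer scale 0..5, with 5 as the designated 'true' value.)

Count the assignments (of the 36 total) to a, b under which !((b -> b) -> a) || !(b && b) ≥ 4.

value 5: 11 assignments (counts)
value 4: 9 assignments (counts)
value 3: 7 assignments
value 2: 5 assignments
value 1: 3 assignments
value 0: 1 assignment
So 20 of the 36 assignments meet the threshold.

20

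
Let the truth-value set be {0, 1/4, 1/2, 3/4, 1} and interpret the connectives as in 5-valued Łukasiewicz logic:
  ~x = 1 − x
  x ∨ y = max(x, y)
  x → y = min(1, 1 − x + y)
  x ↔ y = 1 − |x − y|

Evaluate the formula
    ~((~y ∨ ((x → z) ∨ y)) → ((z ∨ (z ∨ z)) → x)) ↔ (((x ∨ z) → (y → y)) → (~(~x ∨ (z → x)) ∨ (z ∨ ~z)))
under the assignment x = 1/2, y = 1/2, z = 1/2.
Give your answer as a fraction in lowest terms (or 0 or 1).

~y = ~1/2 = 1/2
x → z = 1/2 → 1/2 = 1
(x → z) ∨ y = 1 ∨ 1/2 = 1
~y ∨ ((x → z) ∨ y) = 1/2 ∨ 1 = 1
z ∨ z = 1/2 ∨ 1/2 = 1/2
z ∨ (z ∨ z) = 1/2 ∨ 1/2 = 1/2
(z ∨ (z ∨ z)) → x = 1/2 → 1/2 = 1
(~y ∨ ((x → z) ∨ y)) → ((z ∨ (z ∨ z)) → x) = 1 → 1 = 1
~((~y ∨ ((x → z) ∨ y)) → ((z ∨ (z ∨ z)) → x)) = ~1 = 0
x ∨ z = 1/2 ∨ 1/2 = 1/2
y → y = 1/2 → 1/2 = 1
(x ∨ z) → (y → y) = 1/2 → 1 = 1
~x = ~1/2 = 1/2
z → x = 1/2 → 1/2 = 1
~x ∨ (z → x) = 1/2 ∨ 1 = 1
~(~x ∨ (z → x)) = ~1 = 0
~z = ~1/2 = 1/2
z ∨ ~z = 1/2 ∨ 1/2 = 1/2
~(~x ∨ (z → x)) ∨ (z ∨ ~z) = 0 ∨ 1/2 = 1/2
((x ∨ z) → (y → y)) → (~(~x ∨ (z → x)) ∨ (z ∨ ~z)) = 1 → 1/2 = 1/2
~((~y ∨ ((x → z) ∨ y)) → ((z ∨ (z ∨ z)) → x)) ↔ (((x ∨ z) → (y → y)) → (~(~x ∨ (z → x)) ∨ (z ∨ ~z))) = 0 ↔ 1/2 = 1/2

1/2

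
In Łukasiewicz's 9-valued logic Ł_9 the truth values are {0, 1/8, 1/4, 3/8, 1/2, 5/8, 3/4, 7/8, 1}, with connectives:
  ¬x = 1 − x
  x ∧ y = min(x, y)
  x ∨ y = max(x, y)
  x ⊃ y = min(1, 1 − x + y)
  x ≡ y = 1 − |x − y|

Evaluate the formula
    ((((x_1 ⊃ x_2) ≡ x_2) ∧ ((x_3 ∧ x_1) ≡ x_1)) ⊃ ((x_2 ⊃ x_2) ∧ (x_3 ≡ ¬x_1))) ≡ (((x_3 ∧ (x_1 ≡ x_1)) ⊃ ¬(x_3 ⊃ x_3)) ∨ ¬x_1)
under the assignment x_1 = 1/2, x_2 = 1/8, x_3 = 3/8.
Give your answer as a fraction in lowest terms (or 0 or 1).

x_1 ⊃ x_2 = 1/2 ⊃ 1/8 = 5/8
(x_1 ⊃ x_2) ≡ x_2 = 5/8 ≡ 1/8 = 1/2
x_3 ∧ x_1 = 3/8 ∧ 1/2 = 3/8
(x_3 ∧ x_1) ≡ x_1 = 3/8 ≡ 1/2 = 7/8
((x_1 ⊃ x_2) ≡ x_2) ∧ ((x_3 ∧ x_1) ≡ x_1) = 1/2 ∧ 7/8 = 1/2
x_2 ⊃ x_2 = 1/8 ⊃ 1/8 = 1
¬x_1 = ¬1/2 = 1/2
x_3 ≡ ¬x_1 = 3/8 ≡ 1/2 = 7/8
(x_2 ⊃ x_2) ∧ (x_3 ≡ ¬x_1) = 1 ∧ 7/8 = 7/8
(((x_1 ⊃ x_2) ≡ x_2) ∧ ((x_3 ∧ x_1) ≡ x_1)) ⊃ ((x_2 ⊃ x_2) ∧ (x_3 ≡ ¬x_1)) = 1/2 ⊃ 7/8 = 1
x_1 ≡ x_1 = 1/2 ≡ 1/2 = 1
x_3 ∧ (x_1 ≡ x_1) = 3/8 ∧ 1 = 3/8
x_3 ⊃ x_3 = 3/8 ⊃ 3/8 = 1
¬(x_3 ⊃ x_3) = ¬1 = 0
(x_3 ∧ (x_1 ≡ x_1)) ⊃ ¬(x_3 ⊃ x_3) = 3/8 ⊃ 0 = 5/8
¬x_1 = ¬1/2 = 1/2
((x_3 ∧ (x_1 ≡ x_1)) ⊃ ¬(x_3 ⊃ x_3)) ∨ ¬x_1 = 5/8 ∨ 1/2 = 5/8
((((x_1 ⊃ x_2) ≡ x_2) ∧ ((x_3 ∧ x_1) ≡ x_1)) ⊃ ((x_2 ⊃ x_2) ∧ (x_3 ≡ ¬x_1))) ≡ (((x_3 ∧ (x_1 ≡ x_1)) ⊃ ¬(x_3 ⊃ x_3)) ∨ ¬x_1) = 1 ≡ 5/8 = 5/8

5/8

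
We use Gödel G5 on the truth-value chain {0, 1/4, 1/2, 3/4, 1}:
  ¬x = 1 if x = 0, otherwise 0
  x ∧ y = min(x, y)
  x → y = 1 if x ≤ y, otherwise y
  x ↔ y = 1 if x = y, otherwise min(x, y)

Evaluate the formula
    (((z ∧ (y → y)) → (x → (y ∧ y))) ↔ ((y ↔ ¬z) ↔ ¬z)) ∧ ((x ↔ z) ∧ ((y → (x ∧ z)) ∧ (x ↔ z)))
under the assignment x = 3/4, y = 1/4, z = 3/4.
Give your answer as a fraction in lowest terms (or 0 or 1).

y → y = 1/4 → 1/4 = 1
z ∧ (y → y) = 3/4 ∧ 1 = 3/4
y ∧ y = 1/4 ∧ 1/4 = 1/4
x → (y ∧ y) = 3/4 → 1/4 = 1/4
(z ∧ (y → y)) → (x → (y ∧ y)) = 3/4 → 1/4 = 1/4
¬z = ¬3/4 = 0
y ↔ ¬z = 1/4 ↔ 0 = 0
¬z = ¬3/4 = 0
(y ↔ ¬z) ↔ ¬z = 0 ↔ 0 = 1
((z ∧ (y → y)) → (x → (y ∧ y))) ↔ ((y ↔ ¬z) ↔ ¬z) = 1/4 ↔ 1 = 1/4
x ↔ z = 3/4 ↔ 3/4 = 1
x ∧ z = 3/4 ∧ 3/4 = 3/4
y → (x ∧ z) = 1/4 → 3/4 = 1
x ↔ z = 3/4 ↔ 3/4 = 1
(y → (x ∧ z)) ∧ (x ↔ z) = 1 ∧ 1 = 1
(x ↔ z) ∧ ((y → (x ∧ z)) ∧ (x ↔ z)) = 1 ∧ 1 = 1
(((z ∧ (y → y)) → (x → (y ∧ y))) ↔ ((y ↔ ¬z) ↔ ¬z)) ∧ ((x ↔ z) ∧ ((y → (x ∧ z)) ∧ (x ↔ z))) = 1/4 ∧ 1 = 1/4

1/4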